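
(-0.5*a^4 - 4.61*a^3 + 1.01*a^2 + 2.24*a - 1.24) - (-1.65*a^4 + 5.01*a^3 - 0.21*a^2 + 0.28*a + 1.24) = 1.15*a^4 - 9.62*a^3 + 1.22*a^2 + 1.96*a - 2.48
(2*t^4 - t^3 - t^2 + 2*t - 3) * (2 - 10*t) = -20*t^5 + 14*t^4 + 8*t^3 - 22*t^2 + 34*t - 6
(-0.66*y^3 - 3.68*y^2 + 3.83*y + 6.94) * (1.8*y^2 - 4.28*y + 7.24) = -1.188*y^5 - 3.7992*y^4 + 17.866*y^3 - 30.5436*y^2 - 1.974*y + 50.2456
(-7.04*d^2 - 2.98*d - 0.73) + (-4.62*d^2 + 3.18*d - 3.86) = -11.66*d^2 + 0.2*d - 4.59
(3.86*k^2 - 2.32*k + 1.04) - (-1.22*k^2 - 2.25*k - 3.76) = 5.08*k^2 - 0.0699999999999998*k + 4.8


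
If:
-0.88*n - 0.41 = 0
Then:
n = -0.47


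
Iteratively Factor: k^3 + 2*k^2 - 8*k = (k)*(k^2 + 2*k - 8) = k*(k - 2)*(k + 4)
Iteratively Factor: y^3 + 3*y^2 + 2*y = (y)*(y^2 + 3*y + 2) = y*(y + 1)*(y + 2)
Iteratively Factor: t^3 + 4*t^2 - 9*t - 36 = (t + 4)*(t^2 - 9) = (t - 3)*(t + 4)*(t + 3)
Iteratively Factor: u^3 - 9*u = (u - 3)*(u^2 + 3*u) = (u - 3)*(u + 3)*(u)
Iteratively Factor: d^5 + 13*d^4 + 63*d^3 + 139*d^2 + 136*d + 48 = (d + 1)*(d^4 + 12*d^3 + 51*d^2 + 88*d + 48) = (d + 1)^2*(d^3 + 11*d^2 + 40*d + 48) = (d + 1)^2*(d + 3)*(d^2 + 8*d + 16) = (d + 1)^2*(d + 3)*(d + 4)*(d + 4)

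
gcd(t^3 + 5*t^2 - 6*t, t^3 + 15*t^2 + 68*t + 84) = t + 6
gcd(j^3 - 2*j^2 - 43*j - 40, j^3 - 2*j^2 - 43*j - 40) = j^3 - 2*j^2 - 43*j - 40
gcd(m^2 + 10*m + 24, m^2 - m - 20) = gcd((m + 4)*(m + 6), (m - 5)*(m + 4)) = m + 4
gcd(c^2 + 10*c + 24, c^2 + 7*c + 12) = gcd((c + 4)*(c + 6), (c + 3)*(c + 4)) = c + 4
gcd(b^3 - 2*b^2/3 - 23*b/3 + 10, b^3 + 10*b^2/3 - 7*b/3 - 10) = b^2 + 4*b/3 - 5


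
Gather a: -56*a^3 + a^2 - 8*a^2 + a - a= -56*a^3 - 7*a^2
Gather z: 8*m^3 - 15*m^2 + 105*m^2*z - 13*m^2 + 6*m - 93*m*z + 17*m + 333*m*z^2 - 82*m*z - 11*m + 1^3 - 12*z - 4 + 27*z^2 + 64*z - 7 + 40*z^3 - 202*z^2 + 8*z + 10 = 8*m^3 - 28*m^2 + 12*m + 40*z^3 + z^2*(333*m - 175) + z*(105*m^2 - 175*m + 60)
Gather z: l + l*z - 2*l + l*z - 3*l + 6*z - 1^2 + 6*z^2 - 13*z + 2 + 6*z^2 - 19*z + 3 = -4*l + 12*z^2 + z*(2*l - 26) + 4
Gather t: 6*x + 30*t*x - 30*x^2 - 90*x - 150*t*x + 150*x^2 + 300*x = -120*t*x + 120*x^2 + 216*x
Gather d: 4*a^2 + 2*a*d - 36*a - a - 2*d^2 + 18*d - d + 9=4*a^2 - 37*a - 2*d^2 + d*(2*a + 17) + 9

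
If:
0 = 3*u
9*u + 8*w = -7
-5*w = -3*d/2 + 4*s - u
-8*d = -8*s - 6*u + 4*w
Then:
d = 49/20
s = 161/80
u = 0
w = -7/8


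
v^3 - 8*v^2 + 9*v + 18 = (v - 6)*(v - 3)*(v + 1)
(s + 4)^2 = s^2 + 8*s + 16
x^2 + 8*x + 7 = (x + 1)*(x + 7)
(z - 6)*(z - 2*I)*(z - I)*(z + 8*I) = z^4 - 6*z^3 + 5*I*z^3 + 22*z^2 - 30*I*z^2 - 132*z - 16*I*z + 96*I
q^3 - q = q*(q - 1)*(q + 1)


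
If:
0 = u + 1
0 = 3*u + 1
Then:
No Solution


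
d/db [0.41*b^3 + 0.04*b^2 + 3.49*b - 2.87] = 1.23*b^2 + 0.08*b + 3.49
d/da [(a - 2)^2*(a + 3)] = (a - 2)*(3*a + 4)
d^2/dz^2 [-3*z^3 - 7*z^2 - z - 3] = -18*z - 14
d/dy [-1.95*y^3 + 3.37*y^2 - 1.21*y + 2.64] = -5.85*y^2 + 6.74*y - 1.21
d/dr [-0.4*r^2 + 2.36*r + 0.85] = 2.36 - 0.8*r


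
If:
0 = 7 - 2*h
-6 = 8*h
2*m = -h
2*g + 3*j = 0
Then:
No Solution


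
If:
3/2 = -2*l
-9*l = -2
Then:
No Solution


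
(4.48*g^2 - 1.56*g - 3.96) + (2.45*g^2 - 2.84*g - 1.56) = 6.93*g^2 - 4.4*g - 5.52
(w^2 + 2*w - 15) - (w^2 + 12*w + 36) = -10*w - 51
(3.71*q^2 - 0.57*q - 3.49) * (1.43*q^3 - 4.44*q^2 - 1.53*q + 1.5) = 5.3053*q^5 - 17.2875*q^4 - 8.1362*q^3 + 21.9327*q^2 + 4.4847*q - 5.235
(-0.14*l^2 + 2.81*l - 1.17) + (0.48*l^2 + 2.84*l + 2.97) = 0.34*l^2 + 5.65*l + 1.8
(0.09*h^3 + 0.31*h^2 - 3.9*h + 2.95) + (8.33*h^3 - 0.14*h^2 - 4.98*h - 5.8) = 8.42*h^3 + 0.17*h^2 - 8.88*h - 2.85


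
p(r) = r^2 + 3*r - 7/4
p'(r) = 2*r + 3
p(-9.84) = 65.56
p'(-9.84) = -16.68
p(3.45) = 20.50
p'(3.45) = 9.90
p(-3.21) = -1.08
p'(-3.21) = -3.42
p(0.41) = -0.35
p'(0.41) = 3.82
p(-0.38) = -2.75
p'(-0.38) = 2.24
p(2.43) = 11.44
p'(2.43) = 7.86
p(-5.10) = 8.96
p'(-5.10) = -7.20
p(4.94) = 37.47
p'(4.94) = 12.88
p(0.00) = -1.75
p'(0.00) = 3.00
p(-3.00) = -1.75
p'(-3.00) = -3.00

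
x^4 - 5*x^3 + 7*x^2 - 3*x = x*(x - 3)*(x - 1)^2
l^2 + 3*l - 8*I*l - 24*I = (l + 3)*(l - 8*I)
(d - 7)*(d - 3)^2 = d^3 - 13*d^2 + 51*d - 63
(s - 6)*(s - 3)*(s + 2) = s^3 - 7*s^2 + 36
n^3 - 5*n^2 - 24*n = n*(n - 8)*(n + 3)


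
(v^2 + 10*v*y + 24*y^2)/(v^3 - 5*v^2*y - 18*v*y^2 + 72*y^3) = (v + 6*y)/(v^2 - 9*v*y + 18*y^2)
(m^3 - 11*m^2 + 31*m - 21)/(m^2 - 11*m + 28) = (m^2 - 4*m + 3)/(m - 4)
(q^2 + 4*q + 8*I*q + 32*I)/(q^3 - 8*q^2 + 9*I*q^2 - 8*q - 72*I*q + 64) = (q + 4)/(q^2 + q*(-8 + I) - 8*I)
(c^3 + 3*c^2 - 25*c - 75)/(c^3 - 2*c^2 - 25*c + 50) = (c + 3)/(c - 2)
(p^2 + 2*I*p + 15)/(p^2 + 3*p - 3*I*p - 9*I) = (p + 5*I)/(p + 3)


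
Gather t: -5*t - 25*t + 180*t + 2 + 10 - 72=150*t - 60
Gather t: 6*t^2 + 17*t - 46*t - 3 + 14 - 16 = 6*t^2 - 29*t - 5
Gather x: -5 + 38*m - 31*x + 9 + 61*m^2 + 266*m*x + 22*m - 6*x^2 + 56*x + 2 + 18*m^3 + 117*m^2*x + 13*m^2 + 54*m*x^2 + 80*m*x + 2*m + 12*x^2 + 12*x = 18*m^3 + 74*m^2 + 62*m + x^2*(54*m + 6) + x*(117*m^2 + 346*m + 37) + 6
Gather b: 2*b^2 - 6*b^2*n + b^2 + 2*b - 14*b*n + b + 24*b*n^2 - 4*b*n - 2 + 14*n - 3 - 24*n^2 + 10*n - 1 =b^2*(3 - 6*n) + b*(24*n^2 - 18*n + 3) - 24*n^2 + 24*n - 6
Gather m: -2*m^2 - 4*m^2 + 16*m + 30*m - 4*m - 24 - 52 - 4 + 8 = -6*m^2 + 42*m - 72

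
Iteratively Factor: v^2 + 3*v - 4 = (v + 4)*(v - 1)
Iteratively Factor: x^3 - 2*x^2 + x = (x - 1)*(x^2 - x) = x*(x - 1)*(x - 1)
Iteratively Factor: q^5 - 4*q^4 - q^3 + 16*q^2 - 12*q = (q - 3)*(q^4 - q^3 - 4*q^2 + 4*q) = (q - 3)*(q - 1)*(q^3 - 4*q) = q*(q - 3)*(q - 1)*(q^2 - 4) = q*(q - 3)*(q - 2)*(q - 1)*(q + 2)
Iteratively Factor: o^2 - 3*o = (o)*(o - 3)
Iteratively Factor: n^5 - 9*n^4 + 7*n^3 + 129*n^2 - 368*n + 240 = (n - 3)*(n^4 - 6*n^3 - 11*n^2 + 96*n - 80) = (n - 3)*(n - 1)*(n^3 - 5*n^2 - 16*n + 80) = (n - 4)*(n - 3)*(n - 1)*(n^2 - n - 20) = (n - 5)*(n - 4)*(n - 3)*(n - 1)*(n + 4)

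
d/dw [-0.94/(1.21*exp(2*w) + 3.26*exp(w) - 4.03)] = (2.2748*exp(w) + 3.0644)*exp(w)/(1.21*exp(2*w) + 3.26*exp(w) - 4.03)^2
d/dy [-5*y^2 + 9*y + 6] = 9 - 10*y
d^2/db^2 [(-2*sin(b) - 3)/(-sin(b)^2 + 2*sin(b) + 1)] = 2*(sin(b)^5 + 8*sin(b)^4 - 5*sin(b)^3 + sin(b)^2 + 10*sin(b) - 11)/(2*sin(b) + cos(b)^2)^3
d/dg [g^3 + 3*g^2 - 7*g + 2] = 3*g^2 + 6*g - 7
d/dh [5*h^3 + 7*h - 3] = 15*h^2 + 7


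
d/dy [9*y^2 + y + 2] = 18*y + 1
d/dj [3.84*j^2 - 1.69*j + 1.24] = 7.68*j - 1.69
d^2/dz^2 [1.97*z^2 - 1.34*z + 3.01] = 3.94000000000000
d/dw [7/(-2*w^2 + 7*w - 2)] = 7*(4*w - 7)/(2*w^2 - 7*w + 2)^2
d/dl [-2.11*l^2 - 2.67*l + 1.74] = -4.22*l - 2.67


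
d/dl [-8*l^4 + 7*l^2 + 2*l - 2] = -32*l^3 + 14*l + 2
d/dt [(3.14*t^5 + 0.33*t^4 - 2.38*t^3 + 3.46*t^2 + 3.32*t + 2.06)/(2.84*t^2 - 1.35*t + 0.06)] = (26.7528*t^6 - 15.0816*t^5 - 7.1537*t^4 + 6.5052*t^3 - 14.5282*t^2 - 11.2856*t + 2.9802)/(8.0656*t^4 - 7.668*t^3 + 2.1633*t^2 - 0.162*t + 0.0036)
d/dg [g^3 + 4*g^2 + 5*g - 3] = 3*g^2 + 8*g + 5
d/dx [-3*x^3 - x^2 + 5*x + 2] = -9*x^2 - 2*x + 5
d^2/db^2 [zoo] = 0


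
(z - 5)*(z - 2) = z^2 - 7*z + 10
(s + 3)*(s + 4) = s^2 + 7*s + 12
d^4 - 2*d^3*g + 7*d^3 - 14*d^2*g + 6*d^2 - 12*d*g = d*(d + 1)*(d + 6)*(d - 2*g)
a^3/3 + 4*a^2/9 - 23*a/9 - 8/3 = (a/3 + 1)*(a - 8/3)*(a + 1)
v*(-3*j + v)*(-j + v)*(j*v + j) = 3*j^3*v^2 + 3*j^3*v - 4*j^2*v^3 - 4*j^2*v^2 + j*v^4 + j*v^3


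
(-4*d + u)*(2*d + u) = -8*d^2 - 2*d*u + u^2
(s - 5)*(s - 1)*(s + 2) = s^3 - 4*s^2 - 7*s + 10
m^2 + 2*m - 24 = (m - 4)*(m + 6)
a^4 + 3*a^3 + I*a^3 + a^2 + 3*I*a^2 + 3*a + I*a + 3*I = (a + 3)*(a - I)*(a + I)^2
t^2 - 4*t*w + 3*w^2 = (t - 3*w)*(t - w)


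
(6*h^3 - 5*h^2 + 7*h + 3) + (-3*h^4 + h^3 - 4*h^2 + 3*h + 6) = -3*h^4 + 7*h^3 - 9*h^2 + 10*h + 9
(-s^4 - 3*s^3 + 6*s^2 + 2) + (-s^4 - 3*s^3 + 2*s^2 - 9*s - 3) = -2*s^4 - 6*s^3 + 8*s^2 - 9*s - 1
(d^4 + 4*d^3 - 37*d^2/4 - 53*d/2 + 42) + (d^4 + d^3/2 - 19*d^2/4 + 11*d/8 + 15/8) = 2*d^4 + 9*d^3/2 - 14*d^2 - 201*d/8 + 351/8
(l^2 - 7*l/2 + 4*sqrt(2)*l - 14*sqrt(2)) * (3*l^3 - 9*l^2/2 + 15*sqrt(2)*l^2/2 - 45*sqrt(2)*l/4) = 3*l^5 - 15*l^4 + 39*sqrt(2)*l^4/2 - 195*sqrt(2)*l^3/2 + 303*l^3/4 - 300*l^2 + 819*sqrt(2)*l^2/8 + 315*l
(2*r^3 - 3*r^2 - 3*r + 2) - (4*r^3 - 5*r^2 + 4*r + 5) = -2*r^3 + 2*r^2 - 7*r - 3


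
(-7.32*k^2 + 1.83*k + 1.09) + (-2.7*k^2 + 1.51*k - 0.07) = -10.02*k^2 + 3.34*k + 1.02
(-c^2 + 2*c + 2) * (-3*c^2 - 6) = 3*c^4 - 6*c^3 - 12*c - 12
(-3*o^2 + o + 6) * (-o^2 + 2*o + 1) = 3*o^4 - 7*o^3 - 7*o^2 + 13*o + 6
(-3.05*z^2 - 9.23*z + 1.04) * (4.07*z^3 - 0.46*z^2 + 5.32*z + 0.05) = -12.4135*z^5 - 36.1631*z^4 - 7.7474*z^3 - 49.7345*z^2 + 5.0713*z + 0.052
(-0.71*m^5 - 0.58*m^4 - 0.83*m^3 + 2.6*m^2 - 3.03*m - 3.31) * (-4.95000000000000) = 3.5145*m^5 + 2.871*m^4 + 4.1085*m^3 - 12.87*m^2 + 14.9985*m + 16.3845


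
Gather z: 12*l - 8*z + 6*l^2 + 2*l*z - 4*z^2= 6*l^2 + 12*l - 4*z^2 + z*(2*l - 8)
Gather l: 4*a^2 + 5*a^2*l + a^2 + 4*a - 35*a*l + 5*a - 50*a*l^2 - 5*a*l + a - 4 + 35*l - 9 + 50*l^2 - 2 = 5*a^2 + 10*a + l^2*(50 - 50*a) + l*(5*a^2 - 40*a + 35) - 15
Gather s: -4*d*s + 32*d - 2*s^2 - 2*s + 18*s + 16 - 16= 32*d - 2*s^2 + s*(16 - 4*d)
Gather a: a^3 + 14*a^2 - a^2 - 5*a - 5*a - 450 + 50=a^3 + 13*a^2 - 10*a - 400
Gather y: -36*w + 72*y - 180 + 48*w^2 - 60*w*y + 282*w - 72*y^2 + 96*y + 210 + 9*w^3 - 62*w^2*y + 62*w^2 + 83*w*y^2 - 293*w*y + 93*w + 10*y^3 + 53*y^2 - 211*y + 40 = 9*w^3 + 110*w^2 + 339*w + 10*y^3 + y^2*(83*w - 19) + y*(-62*w^2 - 353*w - 43) + 70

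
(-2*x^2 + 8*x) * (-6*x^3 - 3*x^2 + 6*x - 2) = 12*x^5 - 42*x^4 - 36*x^3 + 52*x^2 - 16*x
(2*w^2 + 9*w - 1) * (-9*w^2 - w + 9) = -18*w^4 - 83*w^3 + 18*w^2 + 82*w - 9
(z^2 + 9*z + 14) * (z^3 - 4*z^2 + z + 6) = z^5 + 5*z^4 - 21*z^3 - 41*z^2 + 68*z + 84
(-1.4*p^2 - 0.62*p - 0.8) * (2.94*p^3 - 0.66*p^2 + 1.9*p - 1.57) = -4.116*p^5 - 0.8988*p^4 - 4.6028*p^3 + 1.548*p^2 - 0.5466*p + 1.256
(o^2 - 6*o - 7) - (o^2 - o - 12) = 5 - 5*o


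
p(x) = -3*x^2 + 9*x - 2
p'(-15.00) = 99.00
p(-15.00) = -812.00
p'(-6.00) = 45.00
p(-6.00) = -164.00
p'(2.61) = -6.66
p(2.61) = 1.05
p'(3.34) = -11.04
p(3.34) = -5.41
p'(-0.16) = 9.96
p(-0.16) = -3.52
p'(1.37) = 0.78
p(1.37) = 4.70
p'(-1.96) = 20.76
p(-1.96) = -31.16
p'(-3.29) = 28.74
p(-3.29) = -64.08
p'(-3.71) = 31.26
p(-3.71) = -76.68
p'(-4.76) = 37.56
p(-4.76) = -112.81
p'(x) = 9 - 6*x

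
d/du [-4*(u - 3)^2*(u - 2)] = 4*(7 - 3*u)*(u - 3)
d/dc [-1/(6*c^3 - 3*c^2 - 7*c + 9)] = (18*c^2 - 6*c - 7)/(6*c^3 - 3*c^2 - 7*c + 9)^2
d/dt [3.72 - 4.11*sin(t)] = -4.11*cos(t)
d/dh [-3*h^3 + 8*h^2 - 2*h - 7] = -9*h^2 + 16*h - 2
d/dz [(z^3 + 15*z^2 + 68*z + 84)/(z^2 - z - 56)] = (z^2 - 16*z - 76)/(z^2 - 16*z + 64)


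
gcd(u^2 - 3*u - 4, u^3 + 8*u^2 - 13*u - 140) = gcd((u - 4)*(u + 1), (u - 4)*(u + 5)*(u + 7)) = u - 4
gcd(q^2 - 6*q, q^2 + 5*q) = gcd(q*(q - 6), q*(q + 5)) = q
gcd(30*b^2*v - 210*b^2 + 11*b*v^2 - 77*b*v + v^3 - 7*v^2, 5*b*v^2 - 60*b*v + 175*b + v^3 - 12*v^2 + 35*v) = 5*b*v - 35*b + v^2 - 7*v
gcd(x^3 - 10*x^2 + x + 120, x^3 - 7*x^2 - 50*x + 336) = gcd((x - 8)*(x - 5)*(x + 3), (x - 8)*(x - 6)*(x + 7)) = x - 8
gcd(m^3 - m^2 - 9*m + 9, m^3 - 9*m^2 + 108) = m + 3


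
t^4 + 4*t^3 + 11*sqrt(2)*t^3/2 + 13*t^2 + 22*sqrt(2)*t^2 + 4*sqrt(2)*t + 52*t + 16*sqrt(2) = (t + 4)*(t + sqrt(2)/2)*(t + sqrt(2))*(t + 4*sqrt(2))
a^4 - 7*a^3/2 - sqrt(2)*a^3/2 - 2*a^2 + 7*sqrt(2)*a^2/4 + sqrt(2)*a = a*(a - 4)*(a + 1/2)*(a - sqrt(2)/2)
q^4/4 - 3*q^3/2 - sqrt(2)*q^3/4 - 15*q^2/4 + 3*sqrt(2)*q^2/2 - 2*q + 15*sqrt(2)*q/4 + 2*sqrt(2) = (q/2 + 1/2)^2*(q - 8)*(q - sqrt(2))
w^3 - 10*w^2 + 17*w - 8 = (w - 8)*(w - 1)^2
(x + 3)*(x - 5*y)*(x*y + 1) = x^3*y - 5*x^2*y^2 + 3*x^2*y + x^2 - 15*x*y^2 - 5*x*y + 3*x - 15*y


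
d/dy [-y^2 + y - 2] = 1 - 2*y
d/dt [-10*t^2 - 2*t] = -20*t - 2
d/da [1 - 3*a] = -3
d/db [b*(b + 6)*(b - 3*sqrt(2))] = 3*b^2 - 6*sqrt(2)*b + 12*b - 18*sqrt(2)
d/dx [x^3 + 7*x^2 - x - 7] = 3*x^2 + 14*x - 1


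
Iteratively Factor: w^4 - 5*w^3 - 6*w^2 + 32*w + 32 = (w + 1)*(w^3 - 6*w^2 + 32) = (w + 1)*(w + 2)*(w^2 - 8*w + 16) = (w - 4)*(w + 1)*(w + 2)*(w - 4)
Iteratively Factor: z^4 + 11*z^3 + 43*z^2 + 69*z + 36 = (z + 1)*(z^3 + 10*z^2 + 33*z + 36) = (z + 1)*(z + 3)*(z^2 + 7*z + 12) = (z + 1)*(z + 3)*(z + 4)*(z + 3)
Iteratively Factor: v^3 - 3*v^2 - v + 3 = (v - 3)*(v^2 - 1) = (v - 3)*(v + 1)*(v - 1)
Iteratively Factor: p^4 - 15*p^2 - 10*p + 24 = (p - 4)*(p^3 + 4*p^2 + p - 6) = (p - 4)*(p + 2)*(p^2 + 2*p - 3) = (p - 4)*(p + 2)*(p + 3)*(p - 1)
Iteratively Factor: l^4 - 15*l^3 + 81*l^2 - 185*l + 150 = (l - 5)*(l^3 - 10*l^2 + 31*l - 30) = (l - 5)^2*(l^2 - 5*l + 6) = (l - 5)^2*(l - 3)*(l - 2)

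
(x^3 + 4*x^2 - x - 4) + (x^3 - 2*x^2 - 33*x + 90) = 2*x^3 + 2*x^2 - 34*x + 86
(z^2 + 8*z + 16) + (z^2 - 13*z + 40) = 2*z^2 - 5*z + 56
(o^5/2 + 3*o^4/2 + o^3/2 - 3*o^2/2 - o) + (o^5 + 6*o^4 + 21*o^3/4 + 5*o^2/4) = 3*o^5/2 + 15*o^4/2 + 23*o^3/4 - o^2/4 - o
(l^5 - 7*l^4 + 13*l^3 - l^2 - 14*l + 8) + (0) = l^5 - 7*l^4 + 13*l^3 - l^2 - 14*l + 8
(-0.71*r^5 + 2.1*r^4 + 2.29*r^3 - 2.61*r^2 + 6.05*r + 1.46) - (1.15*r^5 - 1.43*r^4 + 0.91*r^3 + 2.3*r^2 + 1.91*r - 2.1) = -1.86*r^5 + 3.53*r^4 + 1.38*r^3 - 4.91*r^2 + 4.14*r + 3.56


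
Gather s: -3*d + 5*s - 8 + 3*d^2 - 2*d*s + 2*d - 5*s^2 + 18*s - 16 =3*d^2 - d - 5*s^2 + s*(23 - 2*d) - 24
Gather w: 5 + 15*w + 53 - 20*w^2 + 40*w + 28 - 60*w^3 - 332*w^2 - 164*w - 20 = -60*w^3 - 352*w^2 - 109*w + 66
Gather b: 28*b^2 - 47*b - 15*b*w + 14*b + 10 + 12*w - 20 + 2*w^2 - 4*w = 28*b^2 + b*(-15*w - 33) + 2*w^2 + 8*w - 10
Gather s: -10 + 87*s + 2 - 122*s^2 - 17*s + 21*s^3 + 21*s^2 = 21*s^3 - 101*s^2 + 70*s - 8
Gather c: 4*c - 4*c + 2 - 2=0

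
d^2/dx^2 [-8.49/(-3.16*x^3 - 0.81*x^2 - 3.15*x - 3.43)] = (-(160.9704*x + 13.7538)*(3.16*x^3 + 0.81*x^2 + 3.15*x + 3.43) + 8.49*(9.48*x^2 + 1.62*x + 3.15)*(18.96*x^2 + 3.24*x + 6.3))/(3.16*x^3 + 0.81*x^2 + 3.15*x + 3.43)^3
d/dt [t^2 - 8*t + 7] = 2*t - 8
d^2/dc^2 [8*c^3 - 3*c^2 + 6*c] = 48*c - 6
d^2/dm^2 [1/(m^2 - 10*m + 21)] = 2*(-m^2 + 10*m + 4*(m - 5)^2 - 21)/(m^2 - 10*m + 21)^3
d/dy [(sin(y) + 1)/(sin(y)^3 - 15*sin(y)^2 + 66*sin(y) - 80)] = (-2*sin(y)^3 + 12*sin(y)^2 + 30*sin(y) - 146)*cos(y)/(sin(y)^3 - 15*sin(y)^2 + 66*sin(y) - 80)^2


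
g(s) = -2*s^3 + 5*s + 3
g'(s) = 5 - 6*s^2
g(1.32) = 5.00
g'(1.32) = -5.45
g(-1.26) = 0.70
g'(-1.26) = -4.53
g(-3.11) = 47.61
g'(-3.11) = -53.03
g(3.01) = -36.49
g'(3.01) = -49.36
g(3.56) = -69.44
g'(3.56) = -71.04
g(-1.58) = 2.99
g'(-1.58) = -9.98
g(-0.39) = 1.17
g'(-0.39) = 4.09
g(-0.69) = 0.21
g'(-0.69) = 2.14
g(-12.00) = 3399.00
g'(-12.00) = -859.00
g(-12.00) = 3399.00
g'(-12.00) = -859.00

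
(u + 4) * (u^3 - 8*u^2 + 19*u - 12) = u^4 - 4*u^3 - 13*u^2 + 64*u - 48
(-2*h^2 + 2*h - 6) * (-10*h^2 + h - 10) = 20*h^4 - 22*h^3 + 82*h^2 - 26*h + 60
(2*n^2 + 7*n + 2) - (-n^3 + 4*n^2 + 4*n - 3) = n^3 - 2*n^2 + 3*n + 5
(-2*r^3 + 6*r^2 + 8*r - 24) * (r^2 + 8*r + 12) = -2*r^5 - 10*r^4 + 32*r^3 + 112*r^2 - 96*r - 288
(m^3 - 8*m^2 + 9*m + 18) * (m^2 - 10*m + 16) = m^5 - 18*m^4 + 105*m^3 - 200*m^2 - 36*m + 288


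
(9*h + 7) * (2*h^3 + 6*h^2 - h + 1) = 18*h^4 + 68*h^3 + 33*h^2 + 2*h + 7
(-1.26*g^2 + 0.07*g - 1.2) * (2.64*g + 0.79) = -3.3264*g^3 - 0.8106*g^2 - 3.1127*g - 0.948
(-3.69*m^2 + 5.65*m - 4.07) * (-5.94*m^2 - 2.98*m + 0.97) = 21.9186*m^4 - 22.5648*m^3 + 3.7595*m^2 + 17.6091*m - 3.9479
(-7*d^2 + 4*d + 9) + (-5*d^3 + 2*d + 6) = -5*d^3 - 7*d^2 + 6*d + 15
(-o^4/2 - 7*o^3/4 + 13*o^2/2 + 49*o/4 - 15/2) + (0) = -o^4/2 - 7*o^3/4 + 13*o^2/2 + 49*o/4 - 15/2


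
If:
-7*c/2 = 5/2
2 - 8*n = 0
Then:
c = -5/7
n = 1/4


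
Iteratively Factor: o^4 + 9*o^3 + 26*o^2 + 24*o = (o + 4)*(o^3 + 5*o^2 + 6*o) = (o + 3)*(o + 4)*(o^2 + 2*o) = o*(o + 3)*(o + 4)*(o + 2)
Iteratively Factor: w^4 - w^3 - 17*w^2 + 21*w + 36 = (w + 1)*(w^3 - 2*w^2 - 15*w + 36) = (w - 3)*(w + 1)*(w^2 + w - 12) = (w - 3)^2*(w + 1)*(w + 4)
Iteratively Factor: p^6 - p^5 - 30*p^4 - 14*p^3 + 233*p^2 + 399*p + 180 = (p + 1)*(p^5 - 2*p^4 - 28*p^3 + 14*p^2 + 219*p + 180) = (p + 1)*(p + 3)*(p^4 - 5*p^3 - 13*p^2 + 53*p + 60) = (p - 5)*(p + 1)*(p + 3)*(p^3 - 13*p - 12) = (p - 5)*(p + 1)*(p + 3)^2*(p^2 - 3*p - 4) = (p - 5)*(p - 4)*(p + 1)*(p + 3)^2*(p + 1)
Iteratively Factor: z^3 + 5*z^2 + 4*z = (z + 4)*(z^2 + z) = z*(z + 4)*(z + 1)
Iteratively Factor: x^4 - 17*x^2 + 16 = (x - 1)*(x^3 + x^2 - 16*x - 16) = (x - 4)*(x - 1)*(x^2 + 5*x + 4) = (x - 4)*(x - 1)*(x + 1)*(x + 4)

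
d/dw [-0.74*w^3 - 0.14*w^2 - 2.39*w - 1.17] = -2.22*w^2 - 0.28*w - 2.39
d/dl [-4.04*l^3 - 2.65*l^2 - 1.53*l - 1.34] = -12.12*l^2 - 5.3*l - 1.53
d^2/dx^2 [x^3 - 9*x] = 6*x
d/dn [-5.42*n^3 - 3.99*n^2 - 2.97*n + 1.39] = -16.26*n^2 - 7.98*n - 2.97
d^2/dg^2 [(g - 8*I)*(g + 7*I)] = 2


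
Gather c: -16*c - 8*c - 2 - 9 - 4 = -24*c - 15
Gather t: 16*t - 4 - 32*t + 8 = 4 - 16*t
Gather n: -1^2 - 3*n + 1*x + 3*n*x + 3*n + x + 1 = 3*n*x + 2*x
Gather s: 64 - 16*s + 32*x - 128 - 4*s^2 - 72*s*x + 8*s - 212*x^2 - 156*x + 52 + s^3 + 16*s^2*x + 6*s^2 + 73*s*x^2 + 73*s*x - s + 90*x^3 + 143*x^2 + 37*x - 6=s^3 + s^2*(16*x + 2) + s*(73*x^2 + x - 9) + 90*x^3 - 69*x^2 - 87*x - 18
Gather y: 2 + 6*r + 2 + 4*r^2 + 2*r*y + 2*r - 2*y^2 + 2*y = 4*r^2 + 8*r - 2*y^2 + y*(2*r + 2) + 4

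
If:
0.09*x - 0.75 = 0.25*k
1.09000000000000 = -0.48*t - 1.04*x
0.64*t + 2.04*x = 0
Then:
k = -2.20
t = -7.09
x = 2.22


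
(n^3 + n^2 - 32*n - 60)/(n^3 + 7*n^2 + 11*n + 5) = (n^2 - 4*n - 12)/(n^2 + 2*n + 1)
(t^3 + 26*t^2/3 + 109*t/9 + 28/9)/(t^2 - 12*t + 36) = (9*t^3 + 78*t^2 + 109*t + 28)/(9*(t^2 - 12*t + 36))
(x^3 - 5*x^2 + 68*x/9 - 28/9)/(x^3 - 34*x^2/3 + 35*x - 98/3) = (x - 2/3)/(x - 7)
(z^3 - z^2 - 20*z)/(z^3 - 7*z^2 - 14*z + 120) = z/(z - 6)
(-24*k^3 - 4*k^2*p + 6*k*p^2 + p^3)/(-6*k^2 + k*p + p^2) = (12*k^2 + 8*k*p + p^2)/(3*k + p)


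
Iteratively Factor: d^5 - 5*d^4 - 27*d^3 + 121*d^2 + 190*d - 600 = (d - 5)*(d^4 - 27*d^2 - 14*d + 120) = (d - 5)*(d - 2)*(d^3 + 2*d^2 - 23*d - 60) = (d - 5)*(d - 2)*(d + 4)*(d^2 - 2*d - 15) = (d - 5)*(d - 2)*(d + 3)*(d + 4)*(d - 5)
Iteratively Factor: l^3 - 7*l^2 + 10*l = (l)*(l^2 - 7*l + 10) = l*(l - 5)*(l - 2)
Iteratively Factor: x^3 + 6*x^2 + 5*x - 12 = (x - 1)*(x^2 + 7*x + 12) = (x - 1)*(x + 4)*(x + 3)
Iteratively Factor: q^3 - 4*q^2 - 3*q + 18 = (q - 3)*(q^2 - q - 6) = (q - 3)*(q + 2)*(q - 3)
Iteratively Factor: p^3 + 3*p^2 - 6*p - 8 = (p - 2)*(p^2 + 5*p + 4) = (p - 2)*(p + 4)*(p + 1)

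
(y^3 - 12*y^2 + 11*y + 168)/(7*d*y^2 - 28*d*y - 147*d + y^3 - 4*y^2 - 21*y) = (y - 8)/(7*d + y)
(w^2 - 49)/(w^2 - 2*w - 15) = (49 - w^2)/(-w^2 + 2*w + 15)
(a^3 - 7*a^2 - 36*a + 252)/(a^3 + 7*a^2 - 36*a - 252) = (a - 7)/(a + 7)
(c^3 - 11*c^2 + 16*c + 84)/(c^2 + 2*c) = c - 13 + 42/c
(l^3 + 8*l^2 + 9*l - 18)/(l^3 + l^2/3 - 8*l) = 3*(l^2 + 5*l - 6)/(l*(3*l - 8))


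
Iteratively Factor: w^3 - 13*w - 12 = (w + 1)*(w^2 - w - 12) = (w + 1)*(w + 3)*(w - 4)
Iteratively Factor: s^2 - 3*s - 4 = (s + 1)*(s - 4)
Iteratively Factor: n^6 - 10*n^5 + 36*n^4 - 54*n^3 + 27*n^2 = (n)*(n^5 - 10*n^4 + 36*n^3 - 54*n^2 + 27*n) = n*(n - 3)*(n^4 - 7*n^3 + 15*n^2 - 9*n) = n*(n - 3)*(n - 1)*(n^3 - 6*n^2 + 9*n) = n*(n - 3)^2*(n - 1)*(n^2 - 3*n) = n^2*(n - 3)^2*(n - 1)*(n - 3)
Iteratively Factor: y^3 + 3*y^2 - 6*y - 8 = (y + 1)*(y^2 + 2*y - 8) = (y + 1)*(y + 4)*(y - 2)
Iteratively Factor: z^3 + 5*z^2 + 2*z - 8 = (z + 4)*(z^2 + z - 2) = (z - 1)*(z + 4)*(z + 2)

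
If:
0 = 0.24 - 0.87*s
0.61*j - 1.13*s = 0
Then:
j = 0.51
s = 0.28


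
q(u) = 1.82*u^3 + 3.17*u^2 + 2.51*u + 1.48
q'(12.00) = 864.83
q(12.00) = 3633.04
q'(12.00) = 864.83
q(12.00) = 3633.04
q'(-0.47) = 0.74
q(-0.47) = 0.81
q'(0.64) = 8.80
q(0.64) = 4.86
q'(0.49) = 6.93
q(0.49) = 3.69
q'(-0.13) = 1.78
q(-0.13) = 1.20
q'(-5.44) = 129.60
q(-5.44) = -211.36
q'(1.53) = 24.99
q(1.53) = 19.26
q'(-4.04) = 66.01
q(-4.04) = -76.93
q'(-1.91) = 10.32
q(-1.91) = -4.43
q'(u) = 5.46*u^2 + 6.34*u + 2.51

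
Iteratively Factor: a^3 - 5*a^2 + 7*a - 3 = (a - 1)*(a^2 - 4*a + 3) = (a - 3)*(a - 1)*(a - 1)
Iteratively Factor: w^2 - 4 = (w - 2)*(w + 2)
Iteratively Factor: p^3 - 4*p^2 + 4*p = (p)*(p^2 - 4*p + 4) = p*(p - 2)*(p - 2)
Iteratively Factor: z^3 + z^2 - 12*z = (z - 3)*(z^2 + 4*z) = z*(z - 3)*(z + 4)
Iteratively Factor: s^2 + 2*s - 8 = (s + 4)*(s - 2)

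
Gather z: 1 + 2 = 3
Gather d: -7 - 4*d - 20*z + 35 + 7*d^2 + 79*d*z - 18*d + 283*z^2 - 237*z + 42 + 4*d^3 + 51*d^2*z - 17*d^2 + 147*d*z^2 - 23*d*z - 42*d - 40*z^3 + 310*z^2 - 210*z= 4*d^3 + d^2*(51*z - 10) + d*(147*z^2 + 56*z - 64) - 40*z^3 + 593*z^2 - 467*z + 70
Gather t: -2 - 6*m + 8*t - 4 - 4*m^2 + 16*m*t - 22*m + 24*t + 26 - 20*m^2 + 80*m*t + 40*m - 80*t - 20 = -24*m^2 + 12*m + t*(96*m - 48)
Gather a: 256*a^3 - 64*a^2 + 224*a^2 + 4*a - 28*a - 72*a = 256*a^3 + 160*a^2 - 96*a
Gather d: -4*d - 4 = -4*d - 4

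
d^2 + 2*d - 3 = (d - 1)*(d + 3)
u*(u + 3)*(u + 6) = u^3 + 9*u^2 + 18*u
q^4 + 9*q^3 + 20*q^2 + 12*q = q*(q + 1)*(q + 2)*(q + 6)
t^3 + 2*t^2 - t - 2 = (t - 1)*(t + 1)*(t + 2)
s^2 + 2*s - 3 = (s - 1)*(s + 3)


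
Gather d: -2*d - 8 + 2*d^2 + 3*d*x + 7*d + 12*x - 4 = 2*d^2 + d*(3*x + 5) + 12*x - 12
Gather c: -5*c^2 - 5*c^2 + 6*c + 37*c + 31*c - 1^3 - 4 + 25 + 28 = -10*c^2 + 74*c + 48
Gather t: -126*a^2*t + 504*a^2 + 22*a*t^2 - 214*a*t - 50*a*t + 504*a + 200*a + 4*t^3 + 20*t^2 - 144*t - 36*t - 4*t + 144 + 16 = 504*a^2 + 704*a + 4*t^3 + t^2*(22*a + 20) + t*(-126*a^2 - 264*a - 184) + 160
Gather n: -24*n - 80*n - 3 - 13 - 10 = -104*n - 26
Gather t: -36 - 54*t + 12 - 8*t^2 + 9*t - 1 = -8*t^2 - 45*t - 25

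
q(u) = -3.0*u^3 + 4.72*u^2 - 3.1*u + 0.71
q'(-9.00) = -817.06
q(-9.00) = 2597.93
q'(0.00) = -3.10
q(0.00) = 0.71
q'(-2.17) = -65.96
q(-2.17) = 60.32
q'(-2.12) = -63.56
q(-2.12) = 57.08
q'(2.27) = -28.05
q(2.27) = -17.10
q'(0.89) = -1.83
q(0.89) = -0.43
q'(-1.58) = -40.48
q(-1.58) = 29.22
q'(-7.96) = -648.50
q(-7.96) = 1837.53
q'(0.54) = -0.63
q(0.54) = -0.06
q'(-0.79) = -16.17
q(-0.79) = 7.58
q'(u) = -9.0*u^2 + 9.44*u - 3.1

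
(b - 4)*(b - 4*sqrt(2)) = b^2 - 4*sqrt(2)*b - 4*b + 16*sqrt(2)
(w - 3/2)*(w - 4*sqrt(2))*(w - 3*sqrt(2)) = w^3 - 7*sqrt(2)*w^2 - 3*w^2/2 + 21*sqrt(2)*w/2 + 24*w - 36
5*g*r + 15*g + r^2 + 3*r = (5*g + r)*(r + 3)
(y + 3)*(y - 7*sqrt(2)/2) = y^2 - 7*sqrt(2)*y/2 + 3*y - 21*sqrt(2)/2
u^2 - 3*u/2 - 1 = (u - 2)*(u + 1/2)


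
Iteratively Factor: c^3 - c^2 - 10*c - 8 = (c - 4)*(c^2 + 3*c + 2) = (c - 4)*(c + 1)*(c + 2)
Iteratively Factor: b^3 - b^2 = (b - 1)*(b^2) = b*(b - 1)*(b)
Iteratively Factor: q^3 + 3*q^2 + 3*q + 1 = (q + 1)*(q^2 + 2*q + 1) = (q + 1)^2*(q + 1)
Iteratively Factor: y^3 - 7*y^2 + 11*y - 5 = (y - 1)*(y^2 - 6*y + 5) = (y - 1)^2*(y - 5)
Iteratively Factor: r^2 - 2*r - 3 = (r - 3)*(r + 1)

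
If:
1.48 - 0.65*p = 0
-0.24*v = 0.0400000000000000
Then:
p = 2.28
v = -0.17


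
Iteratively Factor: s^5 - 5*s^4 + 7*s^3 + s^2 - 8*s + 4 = (s - 1)*(s^4 - 4*s^3 + 3*s^2 + 4*s - 4) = (s - 1)^2*(s^3 - 3*s^2 + 4) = (s - 2)*(s - 1)^2*(s^2 - s - 2) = (s - 2)^2*(s - 1)^2*(s + 1)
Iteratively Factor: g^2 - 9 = (g + 3)*(g - 3)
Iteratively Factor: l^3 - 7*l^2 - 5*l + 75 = (l + 3)*(l^2 - 10*l + 25) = (l - 5)*(l + 3)*(l - 5)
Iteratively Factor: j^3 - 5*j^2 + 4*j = (j)*(j^2 - 5*j + 4) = j*(j - 4)*(j - 1)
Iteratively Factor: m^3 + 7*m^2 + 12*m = (m + 3)*(m^2 + 4*m) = (m + 3)*(m + 4)*(m)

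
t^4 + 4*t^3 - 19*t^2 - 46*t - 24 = (t - 4)*(t + 1)^2*(t + 6)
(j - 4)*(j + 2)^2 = j^3 - 12*j - 16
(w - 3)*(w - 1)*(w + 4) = w^3 - 13*w + 12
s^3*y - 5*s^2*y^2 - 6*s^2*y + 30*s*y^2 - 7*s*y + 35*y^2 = (s - 7)*(s - 5*y)*(s*y + y)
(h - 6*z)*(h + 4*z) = h^2 - 2*h*z - 24*z^2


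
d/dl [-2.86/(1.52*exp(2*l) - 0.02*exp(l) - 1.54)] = (8.6944*exp(l) - 0.0572)*exp(l)/(-1.52*exp(2*l) + 0.02*exp(l) + 1.54)^2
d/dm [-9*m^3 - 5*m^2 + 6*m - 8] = -27*m^2 - 10*m + 6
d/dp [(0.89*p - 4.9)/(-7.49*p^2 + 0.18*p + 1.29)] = (6.6661*p^2 - 73.402*p + 2.0301)/(56.1001*p^4 - 2.6964*p^3 - 19.2918*p^2 + 0.4644*p + 1.6641)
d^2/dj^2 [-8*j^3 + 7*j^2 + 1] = 14 - 48*j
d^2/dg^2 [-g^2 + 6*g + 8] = -2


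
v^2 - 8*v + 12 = (v - 6)*(v - 2)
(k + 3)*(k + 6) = k^2 + 9*k + 18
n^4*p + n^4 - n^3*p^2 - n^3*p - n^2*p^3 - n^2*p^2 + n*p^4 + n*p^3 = (-n + p)^2*(n + p)*(n*p + n)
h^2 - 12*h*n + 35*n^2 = (h - 7*n)*(h - 5*n)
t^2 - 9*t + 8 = (t - 8)*(t - 1)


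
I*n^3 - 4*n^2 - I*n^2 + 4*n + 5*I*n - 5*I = (n - I)*(n + 5*I)*(I*n - I)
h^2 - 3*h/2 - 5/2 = (h - 5/2)*(h + 1)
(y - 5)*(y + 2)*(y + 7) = y^3 + 4*y^2 - 31*y - 70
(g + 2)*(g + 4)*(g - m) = g^3 - g^2*m + 6*g^2 - 6*g*m + 8*g - 8*m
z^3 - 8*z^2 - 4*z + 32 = (z - 8)*(z - 2)*(z + 2)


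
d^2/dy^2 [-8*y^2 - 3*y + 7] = -16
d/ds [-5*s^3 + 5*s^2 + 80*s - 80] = -15*s^2 + 10*s + 80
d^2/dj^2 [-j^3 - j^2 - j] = -6*j - 2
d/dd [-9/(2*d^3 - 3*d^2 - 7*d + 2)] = 9*(6*d^2 - 6*d - 7)/(2*d^3 - 3*d^2 - 7*d + 2)^2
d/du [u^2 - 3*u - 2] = 2*u - 3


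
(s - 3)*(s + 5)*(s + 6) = s^3 + 8*s^2 - 3*s - 90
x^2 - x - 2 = (x - 2)*(x + 1)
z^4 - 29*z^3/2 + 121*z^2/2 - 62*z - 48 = (z - 8)*(z - 4)*(z - 3)*(z + 1/2)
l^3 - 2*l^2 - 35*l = l*(l - 7)*(l + 5)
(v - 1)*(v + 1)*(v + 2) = v^3 + 2*v^2 - v - 2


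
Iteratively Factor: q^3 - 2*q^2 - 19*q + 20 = (q + 4)*(q^2 - 6*q + 5) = (q - 1)*(q + 4)*(q - 5)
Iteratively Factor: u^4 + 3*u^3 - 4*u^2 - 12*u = (u)*(u^3 + 3*u^2 - 4*u - 12) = u*(u + 2)*(u^2 + u - 6) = u*(u - 2)*(u + 2)*(u + 3)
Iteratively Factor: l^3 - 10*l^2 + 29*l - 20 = (l - 5)*(l^2 - 5*l + 4) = (l - 5)*(l - 4)*(l - 1)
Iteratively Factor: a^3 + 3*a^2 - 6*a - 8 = (a - 2)*(a^2 + 5*a + 4) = (a - 2)*(a + 4)*(a + 1)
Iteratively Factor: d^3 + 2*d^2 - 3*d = (d + 3)*(d^2 - d) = (d - 1)*(d + 3)*(d)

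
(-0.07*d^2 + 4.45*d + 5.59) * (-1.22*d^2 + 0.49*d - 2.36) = 0.0854*d^4 - 5.4633*d^3 - 4.4741*d^2 - 7.7629*d - 13.1924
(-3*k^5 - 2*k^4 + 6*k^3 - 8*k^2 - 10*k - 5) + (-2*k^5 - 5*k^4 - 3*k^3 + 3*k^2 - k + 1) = -5*k^5 - 7*k^4 + 3*k^3 - 5*k^2 - 11*k - 4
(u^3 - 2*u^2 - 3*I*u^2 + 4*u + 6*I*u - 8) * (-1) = -u^3 + 2*u^2 + 3*I*u^2 - 4*u - 6*I*u + 8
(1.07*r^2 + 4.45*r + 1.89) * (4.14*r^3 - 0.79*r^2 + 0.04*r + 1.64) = 4.4298*r^5 + 17.5777*r^4 + 4.3519*r^3 + 0.4397*r^2 + 7.3736*r + 3.0996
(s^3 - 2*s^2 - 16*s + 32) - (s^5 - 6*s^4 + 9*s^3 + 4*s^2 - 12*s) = -s^5 + 6*s^4 - 8*s^3 - 6*s^2 - 4*s + 32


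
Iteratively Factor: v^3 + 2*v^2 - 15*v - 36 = (v + 3)*(v^2 - v - 12) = (v - 4)*(v + 3)*(v + 3)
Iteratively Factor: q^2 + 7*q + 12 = (q + 3)*(q + 4)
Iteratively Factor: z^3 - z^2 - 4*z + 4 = (z + 2)*(z^2 - 3*z + 2) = (z - 2)*(z + 2)*(z - 1)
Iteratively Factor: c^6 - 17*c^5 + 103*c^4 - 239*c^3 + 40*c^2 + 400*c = (c - 5)*(c^5 - 12*c^4 + 43*c^3 - 24*c^2 - 80*c) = (c - 5)*(c - 4)*(c^4 - 8*c^3 + 11*c^2 + 20*c) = c*(c - 5)*(c - 4)*(c^3 - 8*c^2 + 11*c + 20) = c*(c - 5)*(c - 4)^2*(c^2 - 4*c - 5) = c*(c - 5)^2*(c - 4)^2*(c + 1)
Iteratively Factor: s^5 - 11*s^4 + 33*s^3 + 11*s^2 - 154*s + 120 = (s - 1)*(s^4 - 10*s^3 + 23*s^2 + 34*s - 120) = (s - 1)*(s + 2)*(s^3 - 12*s^2 + 47*s - 60) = (s - 3)*(s - 1)*(s + 2)*(s^2 - 9*s + 20) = (s - 4)*(s - 3)*(s - 1)*(s + 2)*(s - 5)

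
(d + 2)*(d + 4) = d^2 + 6*d + 8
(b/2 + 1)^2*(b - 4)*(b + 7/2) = b^4/4 + 7*b^3/8 - 3*b^2 - 29*b/2 - 14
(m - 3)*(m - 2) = m^2 - 5*m + 6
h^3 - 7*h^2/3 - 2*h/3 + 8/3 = (h - 2)*(h - 4/3)*(h + 1)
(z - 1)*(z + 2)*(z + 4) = z^3 + 5*z^2 + 2*z - 8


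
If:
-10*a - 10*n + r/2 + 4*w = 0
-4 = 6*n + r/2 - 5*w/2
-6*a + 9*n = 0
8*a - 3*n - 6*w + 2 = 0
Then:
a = -11/85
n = -22/255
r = -1516/255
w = 52/255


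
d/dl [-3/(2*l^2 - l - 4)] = 3*(4*l - 1)/(-2*l^2 + l + 4)^2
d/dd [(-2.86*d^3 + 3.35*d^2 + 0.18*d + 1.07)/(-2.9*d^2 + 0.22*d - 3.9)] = (8.294*d^4 - 1.2584*d^3 + 34.721*d^2 - 19.924*d - 0.9374)/(8.41*d^4 - 1.276*d^3 + 22.6684*d^2 - 1.716*d + 15.21)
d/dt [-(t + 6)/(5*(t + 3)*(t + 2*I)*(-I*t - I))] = I*((t + 1)*(t + 3)*(t + 6) - (t + 1)*(t + 3)*(t + 2*I) + (t + 1)*(t + 6)*(t + 2*I) + (t + 3)*(t + 6)*(t + 2*I))/(5*(t + 1)^2*(t + 3)^2*(t + 2*I)^2)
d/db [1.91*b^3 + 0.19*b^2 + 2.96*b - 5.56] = 5.73*b^2 + 0.38*b + 2.96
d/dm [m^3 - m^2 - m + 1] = 3*m^2 - 2*m - 1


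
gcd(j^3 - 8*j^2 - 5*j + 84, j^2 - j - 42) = j - 7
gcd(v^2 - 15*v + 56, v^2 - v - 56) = v - 8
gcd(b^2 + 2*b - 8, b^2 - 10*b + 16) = b - 2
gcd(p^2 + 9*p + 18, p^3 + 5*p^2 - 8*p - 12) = p + 6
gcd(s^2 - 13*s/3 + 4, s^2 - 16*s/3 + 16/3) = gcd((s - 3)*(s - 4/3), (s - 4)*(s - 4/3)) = s - 4/3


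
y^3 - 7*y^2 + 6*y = y*(y - 6)*(y - 1)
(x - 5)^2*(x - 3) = x^3 - 13*x^2 + 55*x - 75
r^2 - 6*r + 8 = (r - 4)*(r - 2)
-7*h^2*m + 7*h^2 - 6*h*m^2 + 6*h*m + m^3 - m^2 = (-7*h + m)*(h + m)*(m - 1)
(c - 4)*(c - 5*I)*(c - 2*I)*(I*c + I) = I*c^4 + 7*c^3 - 3*I*c^3 - 21*c^2 - 14*I*c^2 - 28*c + 30*I*c + 40*I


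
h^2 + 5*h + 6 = (h + 2)*(h + 3)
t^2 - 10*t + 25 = (t - 5)^2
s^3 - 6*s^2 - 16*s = s*(s - 8)*(s + 2)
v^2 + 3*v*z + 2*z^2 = (v + z)*(v + 2*z)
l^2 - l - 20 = (l - 5)*(l + 4)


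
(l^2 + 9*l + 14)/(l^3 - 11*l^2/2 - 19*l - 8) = 2*(l + 7)/(2*l^2 - 15*l - 8)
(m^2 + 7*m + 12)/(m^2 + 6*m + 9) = (m + 4)/(m + 3)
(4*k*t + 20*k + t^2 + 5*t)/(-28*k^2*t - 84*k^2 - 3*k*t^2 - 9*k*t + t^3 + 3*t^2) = (t + 5)/(-7*k*t - 21*k + t^2 + 3*t)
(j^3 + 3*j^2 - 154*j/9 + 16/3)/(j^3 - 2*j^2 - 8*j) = (-9*j^3 - 27*j^2 + 154*j - 48)/(9*j*(-j^2 + 2*j + 8))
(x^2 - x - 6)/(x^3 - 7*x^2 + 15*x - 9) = (x + 2)/(x^2 - 4*x + 3)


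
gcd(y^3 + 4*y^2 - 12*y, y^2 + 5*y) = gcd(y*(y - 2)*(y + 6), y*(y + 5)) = y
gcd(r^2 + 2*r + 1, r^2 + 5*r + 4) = r + 1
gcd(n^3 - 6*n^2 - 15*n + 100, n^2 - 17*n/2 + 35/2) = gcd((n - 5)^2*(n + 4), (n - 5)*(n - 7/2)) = n - 5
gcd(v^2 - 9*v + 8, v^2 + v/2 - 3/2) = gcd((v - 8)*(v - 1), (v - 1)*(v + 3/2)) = v - 1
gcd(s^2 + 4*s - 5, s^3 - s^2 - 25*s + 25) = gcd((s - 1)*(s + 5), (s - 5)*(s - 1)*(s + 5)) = s^2 + 4*s - 5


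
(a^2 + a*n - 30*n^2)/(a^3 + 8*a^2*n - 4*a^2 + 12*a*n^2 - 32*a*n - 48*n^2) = (a - 5*n)/(a^2 + 2*a*n - 4*a - 8*n)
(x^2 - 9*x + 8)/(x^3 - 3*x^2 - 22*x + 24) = (x - 8)/(x^2 - 2*x - 24)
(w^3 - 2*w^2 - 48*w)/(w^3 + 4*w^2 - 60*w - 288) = w/(w + 6)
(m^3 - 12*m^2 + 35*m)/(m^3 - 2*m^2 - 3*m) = (-m^2 + 12*m - 35)/(-m^2 + 2*m + 3)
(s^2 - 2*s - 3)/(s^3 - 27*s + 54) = (s + 1)/(s^2 + 3*s - 18)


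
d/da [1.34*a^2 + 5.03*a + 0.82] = 2.68*a + 5.03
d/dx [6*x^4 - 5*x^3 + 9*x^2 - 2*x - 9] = 24*x^3 - 15*x^2 + 18*x - 2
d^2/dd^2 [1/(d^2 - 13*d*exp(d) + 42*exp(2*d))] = ((d^2 - 13*d*exp(d) + 42*exp(2*d))*(13*d*exp(d) - 168*exp(2*d) + 26*exp(d) - 2) + 2*(13*d*exp(d) - 2*d - 84*exp(2*d) + 13*exp(d))^2)/(d^2 - 13*d*exp(d) + 42*exp(2*d))^3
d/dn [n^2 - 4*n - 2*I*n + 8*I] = 2*n - 4 - 2*I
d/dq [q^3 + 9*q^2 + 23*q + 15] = 3*q^2 + 18*q + 23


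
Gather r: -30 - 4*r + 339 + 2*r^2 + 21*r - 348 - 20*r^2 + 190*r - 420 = -18*r^2 + 207*r - 459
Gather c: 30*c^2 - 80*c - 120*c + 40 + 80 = 30*c^2 - 200*c + 120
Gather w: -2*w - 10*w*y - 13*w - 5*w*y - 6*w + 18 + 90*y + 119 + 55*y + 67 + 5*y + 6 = w*(-15*y - 21) + 150*y + 210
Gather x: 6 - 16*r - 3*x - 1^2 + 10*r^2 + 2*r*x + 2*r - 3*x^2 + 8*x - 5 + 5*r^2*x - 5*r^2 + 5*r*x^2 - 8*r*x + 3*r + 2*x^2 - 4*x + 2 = 5*r^2 - 11*r + x^2*(5*r - 1) + x*(5*r^2 - 6*r + 1) + 2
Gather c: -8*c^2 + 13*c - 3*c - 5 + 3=-8*c^2 + 10*c - 2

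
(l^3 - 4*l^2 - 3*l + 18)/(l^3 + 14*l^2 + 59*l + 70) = (l^2 - 6*l + 9)/(l^2 + 12*l + 35)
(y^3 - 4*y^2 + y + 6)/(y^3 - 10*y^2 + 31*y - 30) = (y + 1)/(y - 5)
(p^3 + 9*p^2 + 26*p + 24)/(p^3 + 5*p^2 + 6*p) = (p + 4)/p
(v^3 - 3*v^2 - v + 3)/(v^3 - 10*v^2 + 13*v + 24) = (v - 1)/(v - 8)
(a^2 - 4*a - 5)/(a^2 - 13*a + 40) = (a + 1)/(a - 8)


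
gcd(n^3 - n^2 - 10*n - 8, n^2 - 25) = 1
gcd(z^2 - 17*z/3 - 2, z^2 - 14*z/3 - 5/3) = z + 1/3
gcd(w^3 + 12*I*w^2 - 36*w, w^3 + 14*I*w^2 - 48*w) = w^2 + 6*I*w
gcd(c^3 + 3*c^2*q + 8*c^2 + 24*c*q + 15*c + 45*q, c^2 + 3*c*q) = c + 3*q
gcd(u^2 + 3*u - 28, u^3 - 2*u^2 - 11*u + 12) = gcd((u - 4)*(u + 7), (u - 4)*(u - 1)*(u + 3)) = u - 4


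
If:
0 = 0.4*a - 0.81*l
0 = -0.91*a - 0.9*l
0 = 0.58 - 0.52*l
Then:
No Solution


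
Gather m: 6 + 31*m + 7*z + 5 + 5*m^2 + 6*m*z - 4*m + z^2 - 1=5*m^2 + m*(6*z + 27) + z^2 + 7*z + 10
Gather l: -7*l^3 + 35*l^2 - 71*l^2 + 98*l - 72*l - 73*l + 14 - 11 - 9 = -7*l^3 - 36*l^2 - 47*l - 6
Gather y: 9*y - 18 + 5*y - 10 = 14*y - 28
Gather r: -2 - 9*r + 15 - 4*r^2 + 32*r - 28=-4*r^2 + 23*r - 15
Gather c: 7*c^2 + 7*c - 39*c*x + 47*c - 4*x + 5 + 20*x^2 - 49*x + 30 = 7*c^2 + c*(54 - 39*x) + 20*x^2 - 53*x + 35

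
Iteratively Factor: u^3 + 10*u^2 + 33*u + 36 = (u + 3)*(u^2 + 7*u + 12) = (u + 3)*(u + 4)*(u + 3)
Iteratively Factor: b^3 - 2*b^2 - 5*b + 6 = (b - 3)*(b^2 + b - 2) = (b - 3)*(b - 1)*(b + 2)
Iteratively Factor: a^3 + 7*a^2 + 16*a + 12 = (a + 2)*(a^2 + 5*a + 6) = (a + 2)*(a + 3)*(a + 2)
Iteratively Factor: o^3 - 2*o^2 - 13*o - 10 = (o + 2)*(o^2 - 4*o - 5) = (o + 1)*(o + 2)*(o - 5)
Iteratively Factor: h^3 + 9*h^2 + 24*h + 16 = (h + 4)*(h^2 + 5*h + 4) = (h + 4)^2*(h + 1)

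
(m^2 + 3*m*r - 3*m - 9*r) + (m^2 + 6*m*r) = 2*m^2 + 9*m*r - 3*m - 9*r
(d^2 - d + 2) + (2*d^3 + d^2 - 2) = 2*d^3 + 2*d^2 - d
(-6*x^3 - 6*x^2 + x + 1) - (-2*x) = -6*x^3 - 6*x^2 + 3*x + 1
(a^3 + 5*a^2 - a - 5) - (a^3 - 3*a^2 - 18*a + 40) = 8*a^2 + 17*a - 45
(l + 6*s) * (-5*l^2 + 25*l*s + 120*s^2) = -5*l^3 - 5*l^2*s + 270*l*s^2 + 720*s^3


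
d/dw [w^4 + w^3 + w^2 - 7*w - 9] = 4*w^3 + 3*w^2 + 2*w - 7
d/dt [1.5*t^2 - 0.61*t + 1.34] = 3.0*t - 0.61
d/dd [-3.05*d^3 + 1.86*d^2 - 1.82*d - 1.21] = -9.15*d^2 + 3.72*d - 1.82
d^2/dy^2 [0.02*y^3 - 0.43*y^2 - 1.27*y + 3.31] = 0.12*y - 0.86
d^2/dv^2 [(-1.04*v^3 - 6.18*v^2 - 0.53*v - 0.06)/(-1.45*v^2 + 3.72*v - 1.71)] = (-3.5527136788005e-15*v^5 - 7.105427357601e-15*v^4 + 92.5250019999999*v^3 - 130.876848*v^2 + 8.419734*v + 44.247816)/(3.048625*v^6 - 23.4639*v^5 + 70.982865*v^4 - 106.821288*v^3 + 83.710827*v^2 - 32.632956*v + 5.000211)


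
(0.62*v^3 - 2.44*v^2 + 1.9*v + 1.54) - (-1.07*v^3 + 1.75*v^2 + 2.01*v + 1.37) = 1.69*v^3 - 4.19*v^2 - 0.11*v + 0.17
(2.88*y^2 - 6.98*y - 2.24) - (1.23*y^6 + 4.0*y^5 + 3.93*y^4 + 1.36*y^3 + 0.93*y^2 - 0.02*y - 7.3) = -1.23*y^6 - 4.0*y^5 - 3.93*y^4 - 1.36*y^3 + 1.95*y^2 - 6.96*y + 5.06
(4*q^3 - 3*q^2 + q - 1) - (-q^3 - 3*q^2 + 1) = 5*q^3 + q - 2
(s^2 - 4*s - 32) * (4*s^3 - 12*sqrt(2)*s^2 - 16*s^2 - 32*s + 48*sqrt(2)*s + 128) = 4*s^5 - 32*s^4 - 12*sqrt(2)*s^4 - 96*s^3 + 96*sqrt(2)*s^3 + 192*sqrt(2)*s^2 + 768*s^2 - 1536*sqrt(2)*s + 512*s - 4096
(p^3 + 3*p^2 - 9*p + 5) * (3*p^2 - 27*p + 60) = 3*p^5 - 18*p^4 - 48*p^3 + 438*p^2 - 675*p + 300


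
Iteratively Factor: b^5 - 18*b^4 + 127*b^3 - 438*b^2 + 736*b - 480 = (b - 4)*(b^4 - 14*b^3 + 71*b^2 - 154*b + 120) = (b - 4)*(b - 3)*(b^3 - 11*b^2 + 38*b - 40) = (b - 4)^2*(b - 3)*(b^2 - 7*b + 10) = (b - 4)^2*(b - 3)*(b - 2)*(b - 5)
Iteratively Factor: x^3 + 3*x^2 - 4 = (x + 2)*(x^2 + x - 2) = (x + 2)^2*(x - 1)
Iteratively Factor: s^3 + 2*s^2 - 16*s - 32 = (s - 4)*(s^2 + 6*s + 8) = (s - 4)*(s + 2)*(s + 4)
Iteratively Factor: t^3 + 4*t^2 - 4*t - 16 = (t + 2)*(t^2 + 2*t - 8) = (t + 2)*(t + 4)*(t - 2)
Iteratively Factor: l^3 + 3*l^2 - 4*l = (l)*(l^2 + 3*l - 4) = l*(l - 1)*(l + 4)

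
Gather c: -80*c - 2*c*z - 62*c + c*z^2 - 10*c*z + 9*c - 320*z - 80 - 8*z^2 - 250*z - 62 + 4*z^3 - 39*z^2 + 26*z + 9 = c*(z^2 - 12*z - 133) + 4*z^3 - 47*z^2 - 544*z - 133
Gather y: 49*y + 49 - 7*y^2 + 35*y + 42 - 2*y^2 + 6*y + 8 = -9*y^2 + 90*y + 99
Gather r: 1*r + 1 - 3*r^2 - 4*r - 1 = -3*r^2 - 3*r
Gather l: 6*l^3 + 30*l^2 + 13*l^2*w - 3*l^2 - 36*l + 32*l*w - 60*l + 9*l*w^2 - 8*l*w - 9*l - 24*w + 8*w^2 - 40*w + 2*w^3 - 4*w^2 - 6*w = 6*l^3 + l^2*(13*w + 27) + l*(9*w^2 + 24*w - 105) + 2*w^3 + 4*w^2 - 70*w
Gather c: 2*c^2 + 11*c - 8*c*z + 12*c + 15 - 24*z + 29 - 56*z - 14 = 2*c^2 + c*(23 - 8*z) - 80*z + 30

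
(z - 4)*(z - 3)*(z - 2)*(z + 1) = z^4 - 8*z^3 + 17*z^2 + 2*z - 24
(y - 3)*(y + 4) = y^2 + y - 12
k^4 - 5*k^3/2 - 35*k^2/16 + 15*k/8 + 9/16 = (k - 3)*(k - 3/4)*(k + 1/4)*(k + 1)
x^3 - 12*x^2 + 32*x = x*(x - 8)*(x - 4)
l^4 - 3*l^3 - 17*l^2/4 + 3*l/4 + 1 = (l - 4)*(l - 1/2)*(l + 1/2)*(l + 1)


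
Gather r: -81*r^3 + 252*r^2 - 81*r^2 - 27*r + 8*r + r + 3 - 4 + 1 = -81*r^3 + 171*r^2 - 18*r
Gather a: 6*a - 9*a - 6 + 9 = 3 - 3*a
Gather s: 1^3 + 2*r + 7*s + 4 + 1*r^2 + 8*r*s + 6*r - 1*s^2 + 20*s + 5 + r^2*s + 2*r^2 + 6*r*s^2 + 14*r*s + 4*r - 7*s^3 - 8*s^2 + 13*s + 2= 3*r^2 + 12*r - 7*s^3 + s^2*(6*r - 9) + s*(r^2 + 22*r + 40) + 12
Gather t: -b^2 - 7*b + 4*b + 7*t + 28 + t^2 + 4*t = -b^2 - 3*b + t^2 + 11*t + 28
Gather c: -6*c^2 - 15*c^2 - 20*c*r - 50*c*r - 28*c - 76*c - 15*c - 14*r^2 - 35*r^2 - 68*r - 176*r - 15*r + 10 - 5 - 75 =-21*c^2 + c*(-70*r - 119) - 49*r^2 - 259*r - 70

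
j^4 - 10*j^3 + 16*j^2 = j^2*(j - 8)*(j - 2)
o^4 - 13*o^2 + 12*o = o*(o - 3)*(o - 1)*(o + 4)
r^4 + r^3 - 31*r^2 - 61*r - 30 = (r - 6)*(r + 1)^2*(r + 5)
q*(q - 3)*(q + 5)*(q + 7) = q^4 + 9*q^3 - q^2 - 105*q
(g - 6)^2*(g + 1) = g^3 - 11*g^2 + 24*g + 36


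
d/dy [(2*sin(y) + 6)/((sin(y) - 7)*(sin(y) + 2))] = 2*(-6*sin(y) + cos(y)^2)*cos(y)/((sin(y) - 7)^2*(sin(y) + 2)^2)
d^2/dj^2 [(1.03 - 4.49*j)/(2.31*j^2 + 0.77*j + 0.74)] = (-(4.49*j - 1.03)*(4.62*j + 0.77)*(9.24*j + 1.54) + (62.2314*j + 2.156)*(2.31*j^2 + 0.77*j + 0.74))/(2.31*j^2 + 0.77*j + 0.74)^3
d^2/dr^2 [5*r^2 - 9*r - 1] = 10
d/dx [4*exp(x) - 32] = 4*exp(x)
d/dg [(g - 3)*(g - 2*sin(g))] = g + (3 - g)*(2*cos(g) - 1) - 2*sin(g)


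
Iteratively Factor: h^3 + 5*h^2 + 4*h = (h + 4)*(h^2 + h) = (h + 1)*(h + 4)*(h)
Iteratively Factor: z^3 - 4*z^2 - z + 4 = (z - 1)*(z^2 - 3*z - 4) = (z - 4)*(z - 1)*(z + 1)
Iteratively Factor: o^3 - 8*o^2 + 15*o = (o)*(o^2 - 8*o + 15) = o*(o - 3)*(o - 5)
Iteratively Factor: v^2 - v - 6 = (v + 2)*(v - 3)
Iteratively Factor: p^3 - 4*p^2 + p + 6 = (p + 1)*(p^2 - 5*p + 6) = (p - 3)*(p + 1)*(p - 2)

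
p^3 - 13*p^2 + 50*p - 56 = (p - 7)*(p - 4)*(p - 2)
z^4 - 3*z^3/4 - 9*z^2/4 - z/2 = z*(z - 2)*(z + 1/4)*(z + 1)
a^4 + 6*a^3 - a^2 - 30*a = a*(a - 2)*(a + 3)*(a + 5)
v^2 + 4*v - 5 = (v - 1)*(v + 5)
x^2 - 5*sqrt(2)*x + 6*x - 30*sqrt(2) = (x + 6)*(x - 5*sqrt(2))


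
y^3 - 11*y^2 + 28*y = y*(y - 7)*(y - 4)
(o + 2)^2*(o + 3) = o^3 + 7*o^2 + 16*o + 12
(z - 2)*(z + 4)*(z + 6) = z^3 + 8*z^2 + 4*z - 48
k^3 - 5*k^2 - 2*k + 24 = (k - 4)*(k - 3)*(k + 2)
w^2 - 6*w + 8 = (w - 4)*(w - 2)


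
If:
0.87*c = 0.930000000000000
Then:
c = 1.07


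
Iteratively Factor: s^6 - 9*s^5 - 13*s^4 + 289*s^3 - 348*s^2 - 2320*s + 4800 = (s + 4)*(s^5 - 13*s^4 + 39*s^3 + 133*s^2 - 880*s + 1200) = (s - 5)*(s + 4)*(s^4 - 8*s^3 - s^2 + 128*s - 240) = (s - 5)^2*(s + 4)*(s^3 - 3*s^2 - 16*s + 48) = (s - 5)^2*(s - 3)*(s + 4)*(s^2 - 16) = (s - 5)^2*(s - 4)*(s - 3)*(s + 4)*(s + 4)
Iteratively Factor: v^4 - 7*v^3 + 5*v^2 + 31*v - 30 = (v - 3)*(v^3 - 4*v^2 - 7*v + 10) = (v - 5)*(v - 3)*(v^2 + v - 2) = (v - 5)*(v - 3)*(v + 2)*(v - 1)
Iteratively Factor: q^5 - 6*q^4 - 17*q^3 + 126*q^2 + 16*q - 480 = (q + 4)*(q^4 - 10*q^3 + 23*q^2 + 34*q - 120) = (q - 5)*(q + 4)*(q^3 - 5*q^2 - 2*q + 24) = (q - 5)*(q - 4)*(q + 4)*(q^2 - q - 6) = (q - 5)*(q - 4)*(q + 2)*(q + 4)*(q - 3)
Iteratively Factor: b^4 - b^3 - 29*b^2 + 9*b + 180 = (b + 4)*(b^3 - 5*b^2 - 9*b + 45) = (b - 3)*(b + 4)*(b^2 - 2*b - 15) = (b - 5)*(b - 3)*(b + 4)*(b + 3)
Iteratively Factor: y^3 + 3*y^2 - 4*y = (y - 1)*(y^2 + 4*y) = y*(y - 1)*(y + 4)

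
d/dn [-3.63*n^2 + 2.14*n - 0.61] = 2.14 - 7.26*n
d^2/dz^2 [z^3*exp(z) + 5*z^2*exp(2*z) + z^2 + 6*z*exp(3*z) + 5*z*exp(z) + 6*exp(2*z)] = z^3*exp(z) + 20*z^2*exp(2*z) + 6*z^2*exp(z) + 54*z*exp(3*z) + 40*z*exp(2*z) + 11*z*exp(z) + 36*exp(3*z) + 34*exp(2*z) + 10*exp(z) + 2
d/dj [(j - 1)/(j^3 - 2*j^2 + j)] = (1 - 2*j)/(j^2*(j^2 - 2*j + 1))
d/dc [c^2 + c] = 2*c + 1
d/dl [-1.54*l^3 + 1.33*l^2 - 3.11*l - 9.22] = -4.62*l^2 + 2.66*l - 3.11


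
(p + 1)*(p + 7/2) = p^2 + 9*p/2 + 7/2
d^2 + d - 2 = (d - 1)*(d + 2)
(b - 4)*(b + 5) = b^2 + b - 20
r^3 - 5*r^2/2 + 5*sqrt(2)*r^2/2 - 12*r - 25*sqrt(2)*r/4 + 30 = (r - 5/2)*(r - 3*sqrt(2)/2)*(r + 4*sqrt(2))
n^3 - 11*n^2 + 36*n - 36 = (n - 6)*(n - 3)*(n - 2)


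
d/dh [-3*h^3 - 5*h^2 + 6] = h*(-9*h - 10)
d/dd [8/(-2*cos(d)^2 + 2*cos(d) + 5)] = 16*(sin(d) - sin(2*d))/(2*cos(d) - cos(2*d) + 4)^2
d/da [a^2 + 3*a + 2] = 2*a + 3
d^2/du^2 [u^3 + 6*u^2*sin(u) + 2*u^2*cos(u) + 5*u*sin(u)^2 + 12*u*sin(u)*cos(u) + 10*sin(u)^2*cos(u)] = -6*u^2*sin(u) - 2*u^2*cos(u) - 8*u*sin(u) - 24*u*sin(2*u) + 24*u*cos(u) + 10*u*cos(2*u) + 6*u + 12*sin(u) + 10*sin(2*u) + 3*cos(u)/2 + 24*cos(2*u) + 45*cos(3*u)/2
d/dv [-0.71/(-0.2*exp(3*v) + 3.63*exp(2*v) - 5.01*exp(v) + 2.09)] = (-0.426*exp(2*v) + 5.1546*exp(v) - 3.5571)*exp(v)/(0.2*exp(3*v) - 3.63*exp(2*v) + 5.01*exp(v) - 2.09)^2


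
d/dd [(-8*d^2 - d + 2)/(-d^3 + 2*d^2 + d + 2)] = 2*(-4*d^4 - d^3 - 20*d - 2)/(d^6 - 4*d^5 + 2*d^4 + 9*d^2 + 4*d + 4)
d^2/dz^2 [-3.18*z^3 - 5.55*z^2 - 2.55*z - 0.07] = -19.08*z - 11.1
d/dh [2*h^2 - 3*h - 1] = 4*h - 3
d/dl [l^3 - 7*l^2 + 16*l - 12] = 3*l^2 - 14*l + 16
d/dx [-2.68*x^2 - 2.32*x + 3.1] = -5.36*x - 2.32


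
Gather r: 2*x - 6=2*x - 6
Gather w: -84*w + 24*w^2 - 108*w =24*w^2 - 192*w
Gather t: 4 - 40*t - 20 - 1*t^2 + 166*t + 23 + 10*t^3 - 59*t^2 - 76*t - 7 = 10*t^3 - 60*t^2 + 50*t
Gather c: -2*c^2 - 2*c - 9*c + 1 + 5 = -2*c^2 - 11*c + 6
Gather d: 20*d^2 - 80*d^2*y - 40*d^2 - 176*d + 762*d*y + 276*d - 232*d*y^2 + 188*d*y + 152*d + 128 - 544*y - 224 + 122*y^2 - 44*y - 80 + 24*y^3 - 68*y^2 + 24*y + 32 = d^2*(-80*y - 20) + d*(-232*y^2 + 950*y + 252) + 24*y^3 + 54*y^2 - 564*y - 144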